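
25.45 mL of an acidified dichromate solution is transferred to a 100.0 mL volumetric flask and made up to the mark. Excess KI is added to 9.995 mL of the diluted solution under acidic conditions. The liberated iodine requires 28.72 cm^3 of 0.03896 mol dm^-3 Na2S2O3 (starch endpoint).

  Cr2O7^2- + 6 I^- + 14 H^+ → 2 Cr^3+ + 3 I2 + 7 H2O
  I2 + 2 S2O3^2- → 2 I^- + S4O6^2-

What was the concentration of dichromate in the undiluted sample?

n(S2O3^2-) = 0.02872 × 0.03896 = 1.119 × 10^-3 mol
n(I2) = n(S2O3^2-)/2 = 5.595 × 10^-4 mol
From the 1:3 ratio, n(Cr2O7^2-) in the aliquot = 1/3 × 5.595 × 10^-4 = 1.865 × 10^-4 mol
[Cr2O7^2-]_dilute = 1.865 × 10^-4 / 0.009995 = 0.01866 mol/L
[Cr2O7^2-]_original = 0.01866 × 100.0/25.45 = 0.07331 mol/L

0.07331 mol/L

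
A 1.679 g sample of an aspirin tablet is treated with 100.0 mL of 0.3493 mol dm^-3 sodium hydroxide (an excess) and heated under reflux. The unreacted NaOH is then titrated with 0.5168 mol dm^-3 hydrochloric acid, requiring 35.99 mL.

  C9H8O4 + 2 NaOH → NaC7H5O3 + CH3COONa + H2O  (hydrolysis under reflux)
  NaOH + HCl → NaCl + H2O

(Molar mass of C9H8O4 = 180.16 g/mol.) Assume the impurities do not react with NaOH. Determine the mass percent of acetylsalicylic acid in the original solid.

n(NaOH) added = 0.1000 × 0.3493 = 0.03493 mol
n(HCl) used in back-titration = 0.03599 × 0.5168 = 0.01860 mol
n(NaOH) left over = 0.01860 mol (1:1 ratio)
n(NaOH) consumed by analyte = 0.03493 − 0.01860 = 0.01633 mol
From the 1:2 ratio, n(C9H8O4) = 1/2 × 0.01633 = 8.165 × 10^-3 mol
mass of C9H8O4 = 8.165 × 10^-3 × 180.16 = 1.471 g
% C9H8O4 = 1.471 / 1.679 × 100 = 87.61 %

87.61 %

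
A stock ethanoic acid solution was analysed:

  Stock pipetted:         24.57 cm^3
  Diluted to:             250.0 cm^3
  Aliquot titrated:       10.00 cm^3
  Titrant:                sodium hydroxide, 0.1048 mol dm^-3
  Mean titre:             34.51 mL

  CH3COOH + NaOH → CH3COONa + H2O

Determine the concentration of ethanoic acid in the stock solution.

n(NaOH) = 0.03451 × 0.1048 = 3.617 × 10^-3 mol
n(CH3COOH) in the aliquot = 3.617 × 10^-3 mol (1:1 ratio)
[CH3COOH]_dilute = 3.617 × 10^-3 / 0.01000 = 0.3617 mol/L
Dilution factor = 250.0 / 24.57 = 10.18
[CH3COOH]_stock = 0.3617 × 10.18 = 3.680 mol/L

3.680 mol/L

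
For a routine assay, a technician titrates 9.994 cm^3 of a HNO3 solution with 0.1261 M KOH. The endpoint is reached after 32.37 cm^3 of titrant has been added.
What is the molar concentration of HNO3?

0.4084 M

HNO3 + KOH → KNO3 + H2O
n(KOH) = 0.03237 L × 0.1261 mol/L = 4.082 × 10^-3 mol
n(HNO3) = 4.082 × 10^-3 mol (1:1 mole ratio)
[HNO3] = 4.082 × 10^-3 mol / 0.009994 L = 0.4084 mol/L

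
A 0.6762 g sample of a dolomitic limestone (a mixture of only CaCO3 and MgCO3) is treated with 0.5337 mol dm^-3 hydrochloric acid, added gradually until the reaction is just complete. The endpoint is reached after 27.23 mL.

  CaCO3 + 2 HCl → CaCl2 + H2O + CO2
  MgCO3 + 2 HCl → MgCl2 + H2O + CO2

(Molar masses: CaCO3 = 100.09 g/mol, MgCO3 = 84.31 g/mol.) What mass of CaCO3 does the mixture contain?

n(HCl) = 0.02723 × 0.5337 = 0.01453 mol
Let x = n(CaCO3), y = n(MgCO3).
Titrant: 2x + 2y = 0.01453;  mass: 100.09x + 84.31y = 0.6762
Solving, x = 4.029 × 10^-3 mol, y = 3.237 × 10^-3 mol
mass of CaCO3 = 4.029 × 10^-3 × 100.09 = 0.4033 g

0.4033 g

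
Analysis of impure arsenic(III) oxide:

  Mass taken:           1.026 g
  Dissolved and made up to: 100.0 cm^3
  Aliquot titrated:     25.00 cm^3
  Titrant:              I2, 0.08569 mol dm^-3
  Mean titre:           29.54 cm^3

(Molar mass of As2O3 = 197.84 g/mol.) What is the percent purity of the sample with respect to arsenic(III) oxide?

As2O3 + 2 I2 + 2 H2O → As2O5 + 4 HI
n(I2) per titration = 0.02954 × 0.08569 = 2.531 × 10^-3 mol
From the 1:2 ratio, n(As2O3) in each aliquot = 1/2 × 2.531 × 10^-3 = 1.266 × 10^-3 mol
n(As2O3) in the whole flask = 1.266 × 10^-3 × 100.0/25.00 = 5.063 × 10^-3 mol
mass of As2O3 = 5.063 × 10^-3 × 197.84 = 1.002 g
% As2O3 = 1.002 / 1.026 × 100 = 97.62 %

97.62 %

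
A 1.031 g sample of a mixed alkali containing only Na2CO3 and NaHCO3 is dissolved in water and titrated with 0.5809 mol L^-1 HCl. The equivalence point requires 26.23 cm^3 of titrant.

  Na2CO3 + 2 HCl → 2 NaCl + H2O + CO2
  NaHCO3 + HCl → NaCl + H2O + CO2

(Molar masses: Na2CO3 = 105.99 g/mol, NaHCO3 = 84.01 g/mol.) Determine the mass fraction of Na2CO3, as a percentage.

41.28 %

n(HCl) = 0.02623 × 0.5809 = 0.01524 mol
Let x = n(Na2CO3), y = n(NaHCO3).
Titrant: 2x + 1y = 0.01524;  mass: 105.99x + 84.01y = 1.031
Solving, x = 4.015 × 10^-3 mol, y = 7.207 × 10^-3 mol
mass of Na2CO3 = 4.015 × 10^-3 × 105.99 = 0.4256 g
% Na2CO3 = 0.4256 / 1.031 × 100 = 41.28 %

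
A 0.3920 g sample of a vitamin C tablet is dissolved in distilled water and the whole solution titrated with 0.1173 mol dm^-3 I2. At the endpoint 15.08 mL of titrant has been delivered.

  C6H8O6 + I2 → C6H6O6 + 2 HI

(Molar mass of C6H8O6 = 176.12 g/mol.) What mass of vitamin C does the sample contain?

n(I2) = 0.01508 L × 0.1173 mol/L = 1.769 × 10^-3 mol
n(C6H8O6) = 1.769 × 10^-3 mol (1:1 ratio)
mass of C6H8O6 = 1.769 × 10^-3 × 176.12 g/mol = 0.3115 g

0.3115 g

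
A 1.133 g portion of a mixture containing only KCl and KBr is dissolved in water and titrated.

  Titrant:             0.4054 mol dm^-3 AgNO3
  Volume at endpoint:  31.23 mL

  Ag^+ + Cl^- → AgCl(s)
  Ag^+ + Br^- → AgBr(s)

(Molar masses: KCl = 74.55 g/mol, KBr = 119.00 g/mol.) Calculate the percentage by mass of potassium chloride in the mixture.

n(AgNO3) = 0.03123 × 0.4054 = 0.01266 mol
Let x = n(KCl), y = n(KBr).
Titrant: 1x + 1y = 0.01266;  mass: 74.55x + 119.00y = 1.133
Solving, x = 8.405 × 10^-3 mol, y = 4.255 × 10^-3 mol
mass of KCl = 8.405 × 10^-3 × 74.55 = 0.6266 g
% KCl = 0.6266 / 1.133 × 100 = 55.31 %

55.31 %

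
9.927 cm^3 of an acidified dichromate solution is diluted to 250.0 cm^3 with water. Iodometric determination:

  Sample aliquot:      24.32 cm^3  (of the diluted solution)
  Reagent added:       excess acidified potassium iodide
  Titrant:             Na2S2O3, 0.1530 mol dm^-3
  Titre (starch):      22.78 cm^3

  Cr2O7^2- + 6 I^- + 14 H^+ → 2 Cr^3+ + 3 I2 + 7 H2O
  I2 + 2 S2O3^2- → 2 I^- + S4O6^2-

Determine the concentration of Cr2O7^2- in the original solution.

n(S2O3^2-) = 0.02278 × 0.1530 = 3.485 × 10^-3 mol
n(I2) = n(S2O3^2-)/2 = 1.743 × 10^-3 mol
From the 1:3 ratio, n(Cr2O7^2-) in the aliquot = 1/3 × 1.743 × 10^-3 = 5.809 × 10^-4 mol
[Cr2O7^2-]_dilute = 5.809 × 10^-4 / 0.02432 = 0.02389 mol/L
[Cr2O7^2-]_original = 0.02389 × 250.0/9.927 = 0.6015 mol/L

0.6015 mol/L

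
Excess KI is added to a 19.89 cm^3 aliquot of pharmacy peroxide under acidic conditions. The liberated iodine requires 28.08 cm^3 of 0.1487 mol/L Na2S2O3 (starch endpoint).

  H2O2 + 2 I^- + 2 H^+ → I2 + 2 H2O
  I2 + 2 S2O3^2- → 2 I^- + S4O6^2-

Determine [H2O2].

0.1050 mol/L

n(S2O3^2-) = 0.02808 × 0.1487 = 4.175 × 10^-3 mol
n(I2) = n(S2O3^2-)/2 = 2.088 × 10^-3 mol
n(H2O2) in the aliquot = 2.088 × 10^-3 mol (1:1 ratio)
[H2O2] = 2.088 × 10^-3 / 0.01989 = 0.1050 mol/L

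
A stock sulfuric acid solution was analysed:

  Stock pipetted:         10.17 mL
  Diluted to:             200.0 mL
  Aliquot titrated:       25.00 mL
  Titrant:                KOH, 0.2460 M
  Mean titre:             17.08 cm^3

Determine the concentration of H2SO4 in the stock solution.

H2SO4 + 2 KOH → K2SO4 + 2 H2O
n(KOH) = 0.01708 × 0.2460 = 4.202 × 10^-3 mol
From the 1:2 ratio, n(H2SO4) in the aliquot = 1/2 × 4.202 × 10^-3 = 2.101 × 10^-3 mol
[H2SO4]_dilute = 2.101 × 10^-3 / 0.02500 = 0.08403 mol/L
Dilution factor = 200.0 / 10.17 = 19.67
[H2SO4]_stock = 0.08403 × 19.67 = 1.653 mol/L

1.653 M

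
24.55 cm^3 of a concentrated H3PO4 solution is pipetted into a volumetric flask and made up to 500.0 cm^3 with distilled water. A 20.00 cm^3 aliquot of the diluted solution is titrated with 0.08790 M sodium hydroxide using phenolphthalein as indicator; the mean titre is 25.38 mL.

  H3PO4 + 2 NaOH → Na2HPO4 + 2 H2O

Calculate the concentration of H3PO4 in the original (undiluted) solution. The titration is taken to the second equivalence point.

1.136 M

n(NaOH) = 0.02538 × 0.08790 = 2.231 × 10^-3 mol
From the 1:2 ratio, n(H3PO4) in the aliquot = 1/2 × 2.231 × 10^-3 = 1.115 × 10^-3 mol
[H3PO4]_dilute = 1.115 × 10^-3 / 0.02000 = 0.05577 mol/L
Dilution factor = 500.0 / 24.55 = 20.37
[H3PO4]_stock = 0.05577 × 20.37 = 1.136 mol/L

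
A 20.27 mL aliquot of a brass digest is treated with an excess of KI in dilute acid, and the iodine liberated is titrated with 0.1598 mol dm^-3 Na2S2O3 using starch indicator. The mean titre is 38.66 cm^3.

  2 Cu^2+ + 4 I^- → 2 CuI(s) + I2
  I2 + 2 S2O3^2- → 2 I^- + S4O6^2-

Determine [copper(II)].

0.3048 mol/L

n(S2O3^2-) = 0.03866 × 0.1598 = 6.178 × 10^-3 mol
n(I2) = n(S2O3^2-)/2 = 3.089 × 10^-3 mol
From the 2:1 ratio, n(Cu2+) in the aliquot = 2/1 × 3.089 × 10^-3 = 6.178 × 10^-3 mol
[Cu2+] = 6.178 × 10^-3 / 0.02027 = 0.3048 mol/L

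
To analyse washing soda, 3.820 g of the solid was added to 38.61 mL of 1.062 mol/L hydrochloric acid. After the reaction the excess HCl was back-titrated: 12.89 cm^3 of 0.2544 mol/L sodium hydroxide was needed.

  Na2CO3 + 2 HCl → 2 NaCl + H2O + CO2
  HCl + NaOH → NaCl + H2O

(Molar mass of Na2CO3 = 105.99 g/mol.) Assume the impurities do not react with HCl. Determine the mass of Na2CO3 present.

1.999 g

n(HCl) added = 0.03861 × 1.062 = 0.04100 mol
n(NaOH) used in back-titration = 0.01289 × 0.2544 = 3.279 × 10^-3 mol
n(HCl) left over = 3.279 × 10^-3 mol (1:1 ratio)
n(HCl) consumed by analyte = 0.04100 − 3.279 × 10^-3 = 0.03772 mol
From the 1:2 ratio, n(Na2CO3) = 1/2 × 0.03772 = 0.01886 mol
mass of Na2CO3 = 0.01886 × 105.99 = 1.999 g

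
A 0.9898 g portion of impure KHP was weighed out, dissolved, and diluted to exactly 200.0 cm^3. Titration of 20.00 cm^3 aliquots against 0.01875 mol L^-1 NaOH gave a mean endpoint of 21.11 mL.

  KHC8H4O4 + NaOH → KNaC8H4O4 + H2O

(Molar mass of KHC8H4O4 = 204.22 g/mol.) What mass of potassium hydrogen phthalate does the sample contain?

0.8083 g

n(NaOH) per titration = 0.02111 × 0.01875 = 3.958 × 10^-4 mol
n(KHC8H4O4) in each aliquot = 3.958 × 10^-4 mol (1:1 ratio)
n(KHC8H4O4) in the whole flask = 3.958 × 10^-4 × 200.0/20.00 = 3.958 × 10^-3 mol
mass of KHC8H4O4 = 3.958 × 10^-3 × 204.22 = 0.8083 g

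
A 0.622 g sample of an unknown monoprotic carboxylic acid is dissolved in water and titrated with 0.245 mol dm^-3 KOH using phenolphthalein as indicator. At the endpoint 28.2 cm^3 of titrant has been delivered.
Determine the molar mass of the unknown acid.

n(KOH) = 0.0282 L × 0.245 mol/L = 6.91 × 10^-3 mol
n(HA) = 6.91 × 10^-3 mol (1:1 ratio)
M = m / n = 0.622 g / 6.91 × 10^-3 mol = 90.0 g/mol

90.0 g/mol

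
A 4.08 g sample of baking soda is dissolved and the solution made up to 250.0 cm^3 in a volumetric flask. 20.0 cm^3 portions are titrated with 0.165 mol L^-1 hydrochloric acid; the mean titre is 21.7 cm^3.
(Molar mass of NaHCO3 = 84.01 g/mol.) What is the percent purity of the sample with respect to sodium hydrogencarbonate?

92.2 %

NaHCO3 + HCl → NaCl + H2O + CO2
n(HCl) per titration = 0.0217 × 0.165 = 3.58 × 10^-3 mol
n(NaHCO3) in each aliquot = 3.58 × 10^-3 mol (1:1 ratio)
n(NaHCO3) in the whole flask = 3.58 × 10^-3 × 250.0/20.0 = 0.0448 mol
mass of NaHCO3 = 0.0448 × 84.01 = 3.76 g
% NaHCO3 = 3.76 / 4.08 × 100 = 92.2 %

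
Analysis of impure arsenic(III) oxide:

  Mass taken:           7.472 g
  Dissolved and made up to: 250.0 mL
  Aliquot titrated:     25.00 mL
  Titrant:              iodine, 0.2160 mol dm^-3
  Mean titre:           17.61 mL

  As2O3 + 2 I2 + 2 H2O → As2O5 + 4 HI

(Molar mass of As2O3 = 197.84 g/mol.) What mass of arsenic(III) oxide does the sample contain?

3.763 g

n(I2) per titration = 0.01761 × 0.2160 = 3.804 × 10^-3 mol
From the 1:2 ratio, n(As2O3) in each aliquot = 1/2 × 3.804 × 10^-3 = 1.902 × 10^-3 mol
n(As2O3) in the whole flask = 1.902 × 10^-3 × 250.0/25.00 = 0.01902 mol
mass of As2O3 = 0.01902 × 197.84 = 3.763 g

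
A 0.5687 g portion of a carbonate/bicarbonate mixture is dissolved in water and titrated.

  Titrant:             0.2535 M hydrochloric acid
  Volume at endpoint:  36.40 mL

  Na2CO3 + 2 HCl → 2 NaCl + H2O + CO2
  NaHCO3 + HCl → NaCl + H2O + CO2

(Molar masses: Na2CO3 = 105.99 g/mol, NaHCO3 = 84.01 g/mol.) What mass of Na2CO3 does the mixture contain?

0.3528 g

n(HCl) = 0.03640 × 0.2535 = 9.227 × 10^-3 mol
Let x = n(Na2CO3), y = n(NaHCO3).
Titrant: 2x + 1y = 9.227 × 10^-3;  mass: 105.99x + 84.01y = 0.5687
Solving, x = 3.329 × 10^-3 mol, y = 2.570 × 10^-3 mol
mass of Na2CO3 = 3.329 × 10^-3 × 105.99 = 0.3528 g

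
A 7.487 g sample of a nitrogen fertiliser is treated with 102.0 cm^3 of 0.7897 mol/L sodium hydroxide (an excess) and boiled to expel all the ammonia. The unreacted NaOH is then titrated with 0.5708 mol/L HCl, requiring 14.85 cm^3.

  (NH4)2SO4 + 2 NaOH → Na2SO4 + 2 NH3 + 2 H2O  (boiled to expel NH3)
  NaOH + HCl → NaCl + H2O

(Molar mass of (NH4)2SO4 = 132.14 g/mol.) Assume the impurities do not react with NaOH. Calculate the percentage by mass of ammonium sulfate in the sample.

n(NaOH) added = 0.1020 × 0.7897 = 0.08055 mol
n(HCl) used in back-titration = 0.01485 × 0.5708 = 8.476 × 10^-3 mol
n(NaOH) left over = 8.476 × 10^-3 mol (1:1 ratio)
n(NaOH) consumed by analyte = 0.08055 − 8.476 × 10^-3 = 0.07207 mol
From the 1:2 ratio, n((NH4)2SO4) = 1/2 × 0.07207 = 0.03604 mol
mass of (NH4)2SO4 = 0.03604 × 132.14 = 4.762 g
% (NH4)2SO4 = 4.762 / 7.487 × 100 = 63.60 %

63.60 %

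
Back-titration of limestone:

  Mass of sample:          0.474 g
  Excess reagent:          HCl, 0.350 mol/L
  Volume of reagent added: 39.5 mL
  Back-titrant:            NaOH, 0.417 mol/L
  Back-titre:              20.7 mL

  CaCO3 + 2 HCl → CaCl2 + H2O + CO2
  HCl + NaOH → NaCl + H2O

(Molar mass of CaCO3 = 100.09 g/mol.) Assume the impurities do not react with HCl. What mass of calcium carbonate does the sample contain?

n(HCl) added = 0.0395 × 0.350 = 0.0138 mol
n(NaOH) used in back-titration = 0.0207 × 0.417 = 8.63 × 10^-3 mol
n(HCl) left over = 8.63 × 10^-3 mol (1:1 ratio)
n(HCl) consumed by analyte = 0.0138 − 8.63 × 10^-3 = 5.19 × 10^-3 mol
From the 1:2 ratio, n(CaCO3) = 1/2 × 5.19 × 10^-3 = 2.60 × 10^-3 mol
mass of CaCO3 = 2.60 × 10^-3 × 100.09 = 0.260 g

0.260 g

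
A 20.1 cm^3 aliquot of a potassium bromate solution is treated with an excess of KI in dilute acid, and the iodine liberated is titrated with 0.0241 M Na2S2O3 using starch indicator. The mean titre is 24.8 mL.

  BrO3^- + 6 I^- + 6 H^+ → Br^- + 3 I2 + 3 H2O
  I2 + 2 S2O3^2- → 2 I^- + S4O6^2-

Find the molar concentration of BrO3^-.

0.00496 M

n(S2O3^2-) = 0.0248 × 0.0241 = 5.98 × 10^-4 mol
n(I2) = n(S2O3^2-)/2 = 2.99 × 10^-4 mol
From the 1:3 ratio, n(BrO3^-) in the aliquot = 1/3 × 2.99 × 10^-4 = 9.96 × 10^-5 mol
[BrO3^-] = 9.96 × 10^-5 / 0.0201 = 0.00496 mol/L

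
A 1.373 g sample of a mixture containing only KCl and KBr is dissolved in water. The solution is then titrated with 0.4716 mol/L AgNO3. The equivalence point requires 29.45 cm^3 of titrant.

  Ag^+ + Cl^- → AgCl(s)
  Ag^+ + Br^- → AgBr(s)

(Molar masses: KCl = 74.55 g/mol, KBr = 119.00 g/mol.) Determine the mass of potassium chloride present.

0.4692 g

n(AgNO3) = 0.02945 × 0.4716 = 0.01389 mol
Let x = n(KCl), y = n(KBr).
Titrant: 1x + 1y = 0.01389;  mass: 74.55x + 119.00y = 1.373
Solving, x = 6.293 × 10^-3 mol, y = 7.595 × 10^-3 mol
mass of KCl = 6.293 × 10^-3 × 74.55 = 0.4692 g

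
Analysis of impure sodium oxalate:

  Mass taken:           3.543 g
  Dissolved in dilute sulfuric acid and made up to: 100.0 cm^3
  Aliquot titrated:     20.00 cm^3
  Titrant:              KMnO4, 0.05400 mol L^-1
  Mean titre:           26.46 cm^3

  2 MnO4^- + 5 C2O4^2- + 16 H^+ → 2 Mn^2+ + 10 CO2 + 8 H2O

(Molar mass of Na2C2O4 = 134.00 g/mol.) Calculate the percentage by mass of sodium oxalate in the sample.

n(KMnO4) per titration = 0.02646 × 0.05400 = 1.429 × 10^-3 mol
From the 5:2 ratio, n(Na2C2O4) in each aliquot = 5/2 × 1.429 × 10^-3 = 3.572 × 10^-3 mol
n(Na2C2O4) in the whole flask = 3.572 × 10^-3 × 100.0/20.00 = 0.01786 mol
mass of Na2C2O4 = 0.01786 × 134.00 = 2.393 g
% Na2C2O4 = 2.393 / 3.543 × 100 = 67.55 %

67.55 %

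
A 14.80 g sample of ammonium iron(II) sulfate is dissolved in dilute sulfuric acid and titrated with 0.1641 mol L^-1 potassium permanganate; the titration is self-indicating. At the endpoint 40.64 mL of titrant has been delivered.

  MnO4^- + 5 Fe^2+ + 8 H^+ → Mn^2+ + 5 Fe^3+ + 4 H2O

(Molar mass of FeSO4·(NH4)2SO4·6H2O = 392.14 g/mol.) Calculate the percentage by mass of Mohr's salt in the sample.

88.35 %

n(KMnO4) = 0.04064 L × 0.1641 mol/L = 6.669 × 10^-3 mol
From the 5:1 ratio, n(FeSO4·(NH4)2SO4·6H2O) = 5/1 × 6.669 × 10^-3 = 0.03335 mol
mass of FeSO4·(NH4)2SO4·6H2O = 0.03335 × 392.14 g/mol = 13.08 g
% FeSO4·(NH4)2SO4·6H2O = 13.08 / 14.80 × 100 = 88.35 %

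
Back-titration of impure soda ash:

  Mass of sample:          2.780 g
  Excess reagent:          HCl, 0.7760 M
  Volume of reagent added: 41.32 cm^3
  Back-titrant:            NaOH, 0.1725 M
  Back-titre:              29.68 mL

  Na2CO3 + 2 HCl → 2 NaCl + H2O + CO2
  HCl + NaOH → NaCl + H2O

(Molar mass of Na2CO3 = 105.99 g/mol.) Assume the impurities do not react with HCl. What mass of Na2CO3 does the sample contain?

n(HCl) added = 0.04132 × 0.7760 = 0.03206 mol
n(NaOH) used in back-titration = 0.02968 × 0.1725 = 5.120 × 10^-3 mol
n(HCl) left over = 5.120 × 10^-3 mol (1:1 ratio)
n(HCl) consumed by analyte = 0.03206 − 5.120 × 10^-3 = 0.02694 mol
From the 1:2 ratio, n(Na2CO3) = 1/2 × 0.02694 = 0.01347 mol
mass of Na2CO3 = 0.01347 × 105.99 = 1.428 g

1.428 g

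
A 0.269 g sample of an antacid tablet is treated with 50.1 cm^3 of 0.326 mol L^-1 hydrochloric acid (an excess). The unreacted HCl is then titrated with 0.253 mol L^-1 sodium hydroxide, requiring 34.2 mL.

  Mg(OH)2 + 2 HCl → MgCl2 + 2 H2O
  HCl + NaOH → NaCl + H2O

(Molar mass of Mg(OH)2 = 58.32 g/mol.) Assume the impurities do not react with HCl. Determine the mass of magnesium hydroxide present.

0.224 g

n(HCl) added = 0.0501 × 0.326 = 0.0163 mol
n(NaOH) used in back-titration = 0.0342 × 0.253 = 8.65 × 10^-3 mol
n(HCl) left over = 8.65 × 10^-3 mol (1:1 ratio)
n(HCl) consumed by analyte = 0.0163 − 8.65 × 10^-3 = 7.68 × 10^-3 mol
From the 1:2 ratio, n(Mg(OH)2) = 1/2 × 7.68 × 10^-3 = 3.84 × 10^-3 mol
mass of Mg(OH)2 = 3.84 × 10^-3 × 58.32 = 0.224 g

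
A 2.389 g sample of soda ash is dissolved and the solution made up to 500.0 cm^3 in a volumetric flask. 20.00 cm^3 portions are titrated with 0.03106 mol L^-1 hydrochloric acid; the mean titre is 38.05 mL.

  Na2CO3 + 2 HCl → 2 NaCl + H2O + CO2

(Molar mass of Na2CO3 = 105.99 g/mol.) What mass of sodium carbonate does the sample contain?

1.566 g

n(HCl) per titration = 0.03805 × 0.03106 = 1.182 × 10^-3 mol
From the 1:2 ratio, n(Na2CO3) in each aliquot = 1/2 × 1.182 × 10^-3 = 5.909 × 10^-4 mol
n(Na2CO3) in the whole flask = 5.909 × 10^-4 × 500.0/20.00 = 0.01477 mol
mass of Na2CO3 = 0.01477 × 105.99 = 1.566 g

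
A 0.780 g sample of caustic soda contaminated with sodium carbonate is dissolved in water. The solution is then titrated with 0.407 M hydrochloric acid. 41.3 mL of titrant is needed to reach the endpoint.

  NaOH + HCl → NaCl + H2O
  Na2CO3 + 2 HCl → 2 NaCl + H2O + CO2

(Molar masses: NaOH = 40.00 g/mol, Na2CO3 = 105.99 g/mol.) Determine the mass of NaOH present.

0.341 g

n(HCl) = 0.0413 × 0.407 = 0.0168 mol
Let x = n(NaOH), y = n(Na2CO3).
Titrant: 1x + 2y = 0.0168;  mass: 40.00x + 105.99y = 0.780
Solving, x = 8.53 × 10^-3 mol, y = 4.14 × 10^-3 mol
mass of NaOH = 8.53 × 10^-3 × 40.00 = 0.341 g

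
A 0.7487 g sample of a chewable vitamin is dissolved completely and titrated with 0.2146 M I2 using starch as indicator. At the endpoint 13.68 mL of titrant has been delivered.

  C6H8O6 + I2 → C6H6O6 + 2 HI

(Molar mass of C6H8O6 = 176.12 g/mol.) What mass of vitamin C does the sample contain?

n(I2) = 0.01368 L × 0.2146 mol/L = 2.936 × 10^-3 mol
n(C6H8O6) = 2.936 × 10^-3 mol (1:1 ratio)
mass of C6H8O6 = 2.936 × 10^-3 × 176.12 g/mol = 0.5170 g

0.5170 g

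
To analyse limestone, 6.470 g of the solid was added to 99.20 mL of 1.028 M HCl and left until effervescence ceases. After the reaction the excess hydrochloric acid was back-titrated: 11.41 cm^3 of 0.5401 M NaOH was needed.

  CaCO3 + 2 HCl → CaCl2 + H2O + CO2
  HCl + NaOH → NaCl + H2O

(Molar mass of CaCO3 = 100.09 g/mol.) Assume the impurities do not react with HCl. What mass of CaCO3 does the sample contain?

n(HCl) added = 0.09920 × 1.028 = 0.1020 mol
n(NaOH) used in back-titration = 0.01141 × 0.5401 = 6.163 × 10^-3 mol
n(HCl) left over = 6.163 × 10^-3 mol (1:1 ratio)
n(HCl) consumed by analyte = 0.1020 − 6.163 × 10^-3 = 0.09582 mol
From the 1:2 ratio, n(CaCO3) = 1/2 × 0.09582 = 0.04791 mol
mass of CaCO3 = 0.04791 × 100.09 = 4.795 g

4.795 g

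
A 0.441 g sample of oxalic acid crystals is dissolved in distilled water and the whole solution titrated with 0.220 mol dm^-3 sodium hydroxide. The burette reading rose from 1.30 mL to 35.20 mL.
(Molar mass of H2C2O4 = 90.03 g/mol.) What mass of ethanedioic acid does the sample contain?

H2C2O4 + 2 NaOH → Na2C2O4 + 2 H2O
n(NaOH) = 0.0339 L × 0.220 mol/L = 7.46 × 10^-3 mol
From the 1:2 ratio, n(H2C2O4) = 1/2 × 7.46 × 10^-3 = 3.73 × 10^-3 mol
mass of H2C2O4 = 3.73 × 10^-3 × 90.03 g/mol = 0.336 g

0.336 g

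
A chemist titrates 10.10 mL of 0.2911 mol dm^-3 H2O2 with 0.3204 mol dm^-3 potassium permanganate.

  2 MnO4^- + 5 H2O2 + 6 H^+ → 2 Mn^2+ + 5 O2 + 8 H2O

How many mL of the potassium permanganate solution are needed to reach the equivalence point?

n(H2O2) = 0.01010 L × 0.2911 mol/L = 2.940 × 10^-3 mol
From the 2:5 stoichiometry, n(KMnO4) = 2/5 × 2.940 × 10^-3 = 1.176 × 10^-3 mol
V(KMnO4) = 1.176 × 10^-3 mol / 0.3204 mol/L = 0.003671 L = 3.671 mL

3.671 mL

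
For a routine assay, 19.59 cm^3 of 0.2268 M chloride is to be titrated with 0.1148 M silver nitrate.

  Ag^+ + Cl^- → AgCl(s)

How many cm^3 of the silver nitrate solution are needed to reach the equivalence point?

38.70 mL

n(Cl-) = 0.01959 L × 0.2268 mol/L = 4.443 × 10^-3 mol
n(AgNO3) = 4.443 × 10^-3 mol (1:1 stoichiometry)
V(AgNO3) = 4.443 × 10^-3 mol / 0.1148 mol/L = 0.03870 L = 38.70 mL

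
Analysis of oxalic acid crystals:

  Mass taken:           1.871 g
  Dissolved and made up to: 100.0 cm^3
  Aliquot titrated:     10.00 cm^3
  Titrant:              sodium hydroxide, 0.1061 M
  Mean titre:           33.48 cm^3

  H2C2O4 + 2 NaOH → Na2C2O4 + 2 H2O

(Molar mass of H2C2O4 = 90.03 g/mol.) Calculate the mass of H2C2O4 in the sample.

1.599 g

n(NaOH) per titration = 0.03348 × 0.1061 = 3.552 × 10^-3 mol
From the 1:2 ratio, n(H2C2O4) in each aliquot = 1/2 × 3.552 × 10^-3 = 1.776 × 10^-3 mol
n(H2C2O4) in the whole flask = 1.776 × 10^-3 × 100.0/10.00 = 0.01776 mol
mass of H2C2O4 = 0.01776 × 90.03 = 1.599 g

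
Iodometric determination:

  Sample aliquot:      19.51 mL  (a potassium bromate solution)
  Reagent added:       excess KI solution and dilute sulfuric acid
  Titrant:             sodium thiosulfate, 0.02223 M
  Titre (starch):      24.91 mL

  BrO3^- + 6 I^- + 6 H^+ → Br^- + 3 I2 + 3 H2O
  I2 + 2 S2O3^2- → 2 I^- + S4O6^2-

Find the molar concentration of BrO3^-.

n(S2O3^2-) = 0.02491 × 0.02223 = 5.537 × 10^-4 mol
n(I2) = n(S2O3^2-)/2 = 2.769 × 10^-4 mol
From the 1:3 ratio, n(BrO3^-) in the aliquot = 1/3 × 2.769 × 10^-4 = 9.229 × 10^-5 mol
[BrO3^-] = 9.229 × 10^-5 / 0.01951 = 0.004730 mol/L

0.004730 M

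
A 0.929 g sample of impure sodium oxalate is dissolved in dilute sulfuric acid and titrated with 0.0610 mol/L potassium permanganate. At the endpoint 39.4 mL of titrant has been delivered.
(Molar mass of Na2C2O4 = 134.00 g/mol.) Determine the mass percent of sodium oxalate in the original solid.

86.7 %

2 MnO4^- + 5 C2O4^2- + 16 H^+ → 2 Mn^2+ + 10 CO2 + 8 H2O
n(KMnO4) = 0.0394 L × 0.0610 mol/L = 2.40 × 10^-3 mol
From the 5:2 ratio, n(Na2C2O4) = 5/2 × 2.40 × 10^-3 = 6.01 × 10^-3 mol
mass of Na2C2O4 = 6.01 × 10^-3 × 134.00 g/mol = 0.805 g
% Na2C2O4 = 0.805 / 0.929 × 100 = 86.7 %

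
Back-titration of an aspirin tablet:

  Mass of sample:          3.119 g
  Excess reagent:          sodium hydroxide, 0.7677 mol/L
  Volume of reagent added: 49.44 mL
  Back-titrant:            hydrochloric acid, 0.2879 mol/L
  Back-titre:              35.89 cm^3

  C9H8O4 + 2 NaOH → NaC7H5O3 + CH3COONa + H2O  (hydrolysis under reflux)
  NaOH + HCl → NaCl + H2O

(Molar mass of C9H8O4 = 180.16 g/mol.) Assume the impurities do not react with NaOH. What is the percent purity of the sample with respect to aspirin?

79.78 %

n(NaOH) added = 0.04944 × 0.7677 = 0.03796 mol
n(HCl) used in back-titration = 0.03589 × 0.2879 = 0.01033 mol
n(NaOH) left over = 0.01033 mol (1:1 ratio)
n(NaOH) consumed by analyte = 0.03796 − 0.01033 = 0.02762 mol
From the 1:2 ratio, n(C9H8O4) = 1/2 × 0.02762 = 0.01381 mol
mass of C9H8O4 = 0.01381 × 180.16 = 2.488 g
% C9H8O4 = 2.488 / 3.119 × 100 = 79.78 %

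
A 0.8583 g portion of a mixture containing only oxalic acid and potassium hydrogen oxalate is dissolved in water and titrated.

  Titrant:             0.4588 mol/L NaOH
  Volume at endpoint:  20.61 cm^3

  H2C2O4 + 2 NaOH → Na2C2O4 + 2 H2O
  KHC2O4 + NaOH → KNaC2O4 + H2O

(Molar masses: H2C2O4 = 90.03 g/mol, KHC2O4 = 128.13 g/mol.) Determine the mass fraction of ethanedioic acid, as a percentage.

n(NaOH) = 0.02061 × 0.4588 = 9.456 × 10^-3 mol
Let x = n(H2C2O4), y = n(KHC2O4).
Titrant: 2x + 1y = 9.456 × 10^-3;  mass: 90.03x + 128.13y = 0.8583
Solving, x = 2.125 × 10^-3 mol, y = 5.205 × 10^-3 mol
mass of H2C2O4 = 2.125 × 10^-3 × 90.03 = 0.1913 g
% H2C2O4 = 0.1913 / 0.8583 × 100 = 22.29 %

22.29 %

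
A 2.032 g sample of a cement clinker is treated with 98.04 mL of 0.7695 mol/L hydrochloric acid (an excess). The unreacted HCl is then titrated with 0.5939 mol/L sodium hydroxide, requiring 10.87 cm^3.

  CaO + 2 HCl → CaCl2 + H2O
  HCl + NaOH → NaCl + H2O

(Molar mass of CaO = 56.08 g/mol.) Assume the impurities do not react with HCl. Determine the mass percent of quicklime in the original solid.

95.20 %

n(HCl) added = 0.09804 × 0.7695 = 0.07544 mol
n(NaOH) used in back-titration = 0.01087 × 0.5939 = 6.456 × 10^-3 mol
n(HCl) left over = 6.456 × 10^-3 mol (1:1 ratio)
n(HCl) consumed by analyte = 0.07544 − 6.456 × 10^-3 = 0.06899 mol
From the 1:2 ratio, n(CaO) = 1/2 × 0.06899 = 0.03449 mol
mass of CaO = 0.03449 × 56.08 = 1.934 g
% CaO = 1.934 / 2.032 × 100 = 95.20 %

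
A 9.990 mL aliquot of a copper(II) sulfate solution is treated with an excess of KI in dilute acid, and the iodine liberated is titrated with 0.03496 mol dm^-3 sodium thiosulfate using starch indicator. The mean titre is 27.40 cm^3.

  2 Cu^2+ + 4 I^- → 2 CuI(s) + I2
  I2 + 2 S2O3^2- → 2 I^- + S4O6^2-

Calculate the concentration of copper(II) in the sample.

n(S2O3^2-) = 0.02740 × 0.03496 = 9.579 × 10^-4 mol
n(I2) = n(S2O3^2-)/2 = 4.790 × 10^-4 mol
From the 2:1 ratio, n(Cu2+) in the aliquot = 2/1 × 4.790 × 10^-4 = 9.579 × 10^-4 mol
[Cu2+] = 9.579 × 10^-4 / 0.009990 = 0.09589 mol/L

0.09589 mol/L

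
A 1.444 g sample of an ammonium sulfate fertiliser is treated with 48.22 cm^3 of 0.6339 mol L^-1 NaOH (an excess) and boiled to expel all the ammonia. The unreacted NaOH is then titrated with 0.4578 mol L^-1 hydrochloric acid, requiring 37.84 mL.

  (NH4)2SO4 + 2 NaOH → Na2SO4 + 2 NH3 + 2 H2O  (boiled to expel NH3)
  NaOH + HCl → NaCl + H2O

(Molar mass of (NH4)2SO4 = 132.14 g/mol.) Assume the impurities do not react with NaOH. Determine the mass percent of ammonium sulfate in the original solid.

n(NaOH) added = 0.04822 × 0.6339 = 0.03057 mol
n(HCl) used in back-titration = 0.03784 × 0.4578 = 0.01732 mol
n(NaOH) left over = 0.01732 mol (1:1 ratio)
n(NaOH) consumed by analyte = 0.03057 − 0.01732 = 0.01324 mol
From the 1:2 ratio, n((NH4)2SO4) = 1/2 × 0.01324 = 6.622 × 10^-3 mol
mass of (NH4)2SO4 = 6.622 × 10^-3 × 132.14 = 0.8750 g
% (NH4)2SO4 = 0.8750 / 1.444 × 100 = 60.60 %

60.60 %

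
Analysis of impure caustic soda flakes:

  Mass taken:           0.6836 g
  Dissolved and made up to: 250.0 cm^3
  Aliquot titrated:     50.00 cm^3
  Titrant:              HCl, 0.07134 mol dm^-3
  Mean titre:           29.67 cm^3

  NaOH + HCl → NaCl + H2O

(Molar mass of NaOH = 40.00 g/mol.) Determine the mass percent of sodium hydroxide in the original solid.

61.93 %

n(HCl) per titration = 0.02967 × 0.07134 = 2.117 × 10^-3 mol
n(NaOH) in each aliquot = 2.117 × 10^-3 mol (1:1 ratio)
n(NaOH) in the whole flask = 2.117 × 10^-3 × 250.0/50.00 = 0.01058 mol
mass of NaOH = 0.01058 × 40.00 = 0.4233 g
% NaOH = 0.4233 / 0.6836 × 100 = 61.93 %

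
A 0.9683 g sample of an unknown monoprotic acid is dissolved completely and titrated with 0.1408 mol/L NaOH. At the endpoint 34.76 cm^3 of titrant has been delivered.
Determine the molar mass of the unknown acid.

197.8 g/mol

n(NaOH) = 0.03476 L × 0.1408 mol/L = 4.894 × 10^-3 mol
n(HA) = 4.894 × 10^-3 mol (1:1 ratio)
M = m / n = 0.9683 g / 4.894 × 10^-3 mol = 197.8 g/mol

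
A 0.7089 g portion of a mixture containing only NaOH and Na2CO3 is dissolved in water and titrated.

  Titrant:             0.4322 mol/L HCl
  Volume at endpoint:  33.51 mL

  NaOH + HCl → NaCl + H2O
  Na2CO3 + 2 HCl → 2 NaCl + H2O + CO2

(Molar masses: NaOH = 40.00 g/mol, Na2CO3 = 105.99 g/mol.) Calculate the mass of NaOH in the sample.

n(HCl) = 0.03351 × 0.4322 = 0.01448 mol
Let x = n(NaOH), y = n(Na2CO3).
Titrant: 1x + 2y = 0.01448;  mass: 40.00x + 105.99y = 0.7089
Solving, x = 4.512 × 10^-3 mol, y = 4.986 × 10^-3 mol
mass of NaOH = 4.512 × 10^-3 × 40.00 = 0.1805 g

0.1805 g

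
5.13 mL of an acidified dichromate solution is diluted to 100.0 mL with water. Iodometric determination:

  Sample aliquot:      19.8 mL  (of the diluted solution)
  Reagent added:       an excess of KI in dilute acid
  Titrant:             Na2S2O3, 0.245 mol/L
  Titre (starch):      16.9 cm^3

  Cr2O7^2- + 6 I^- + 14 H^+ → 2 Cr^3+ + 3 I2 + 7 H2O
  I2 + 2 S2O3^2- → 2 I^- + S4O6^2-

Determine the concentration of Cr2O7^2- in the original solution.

0.679 mol/L

n(S2O3^2-) = 0.0169 × 0.245 = 4.14 × 10^-3 mol
n(I2) = n(S2O3^2-)/2 = 2.07 × 10^-3 mol
From the 1:3 ratio, n(Cr2O7^2-) in the aliquot = 1/3 × 2.07 × 10^-3 = 6.90 × 10^-4 mol
[Cr2O7^2-]_dilute = 6.90 × 10^-4 / 0.0198 = 0.0349 mol/L
[Cr2O7^2-]_original = 0.0349 × 100.0/5.13 = 0.679 mol/L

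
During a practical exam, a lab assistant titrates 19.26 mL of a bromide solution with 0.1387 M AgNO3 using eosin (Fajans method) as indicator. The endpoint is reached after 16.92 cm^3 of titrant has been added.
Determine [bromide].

0.1218 M

Ag^+ + Br^- → AgBr(s)
n(AgNO3) = 0.01692 L × 0.1387 mol/L = 2.347 × 10^-3 mol
n(Br-) = 2.347 × 10^-3 mol (1:1 mole ratio)
[Br-] = 2.347 × 10^-3 mol / 0.01926 L = 0.1218 mol/L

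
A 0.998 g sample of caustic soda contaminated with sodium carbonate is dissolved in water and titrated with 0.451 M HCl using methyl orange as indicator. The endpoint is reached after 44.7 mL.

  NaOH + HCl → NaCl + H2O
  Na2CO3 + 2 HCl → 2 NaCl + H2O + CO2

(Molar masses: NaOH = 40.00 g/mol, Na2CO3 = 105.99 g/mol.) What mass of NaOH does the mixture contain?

0.217 g

n(HCl) = 0.0447 × 0.451 = 0.0202 mol
Let x = n(NaOH), y = n(Na2CO3).
Titrant: 1x + 2y = 0.0202;  mass: 40.00x + 105.99y = 0.998
Solving, x = 5.41 × 10^-3 mol, y = 7.37 × 10^-3 mol
mass of NaOH = 5.41 × 10^-3 × 40.00 = 0.217 g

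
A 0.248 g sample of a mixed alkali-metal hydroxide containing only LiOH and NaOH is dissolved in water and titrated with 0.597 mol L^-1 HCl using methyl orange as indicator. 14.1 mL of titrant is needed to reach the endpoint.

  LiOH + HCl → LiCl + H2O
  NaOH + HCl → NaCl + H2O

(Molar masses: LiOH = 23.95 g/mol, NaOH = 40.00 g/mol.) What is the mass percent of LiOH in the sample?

n(HCl) = 0.0141 × 0.597 = 8.42 × 10^-3 mol
Let x = n(LiOH), y = n(NaOH).
Titrant: 1x + 1y = 8.42 × 10^-3;  mass: 23.95x + 40.00y = 0.248
Solving, x = 5.53 × 10^-3 mol, y = 2.89 × 10^-3 mol
mass of LiOH = 5.53 × 10^-3 × 23.95 = 0.132 g
% LiOH = 0.132 / 0.248 × 100 = 53.4 %

53.4 %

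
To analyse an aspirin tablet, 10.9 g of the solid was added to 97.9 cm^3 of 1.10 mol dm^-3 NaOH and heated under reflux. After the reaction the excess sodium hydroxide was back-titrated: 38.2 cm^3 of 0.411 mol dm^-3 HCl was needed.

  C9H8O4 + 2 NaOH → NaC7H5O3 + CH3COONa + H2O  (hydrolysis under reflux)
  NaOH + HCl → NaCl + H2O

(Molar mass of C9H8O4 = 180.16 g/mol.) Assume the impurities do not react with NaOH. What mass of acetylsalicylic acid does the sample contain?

n(NaOH) added = 0.0979 × 1.10 = 0.108 mol
n(HCl) used in back-titration = 0.0382 × 0.411 = 0.0157 mol
n(NaOH) left over = 0.0157 mol (1:1 ratio)
n(NaOH) consumed by analyte = 0.108 − 0.0157 = 0.0920 mol
From the 1:2 ratio, n(C9H8O4) = 1/2 × 0.0920 = 0.0460 mol
mass of C9H8O4 = 0.0460 × 180.16 = 8.29 g

8.29 g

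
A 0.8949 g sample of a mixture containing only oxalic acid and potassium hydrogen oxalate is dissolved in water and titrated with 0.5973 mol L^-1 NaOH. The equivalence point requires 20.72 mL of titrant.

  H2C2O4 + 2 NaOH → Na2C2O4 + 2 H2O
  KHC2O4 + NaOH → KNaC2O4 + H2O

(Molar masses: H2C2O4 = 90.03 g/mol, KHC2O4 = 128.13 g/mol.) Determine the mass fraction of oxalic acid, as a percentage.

41.81 %

n(NaOH) = 0.02072 × 0.5973 = 0.01238 mol
Let x = n(H2C2O4), y = n(KHC2O4).
Titrant: 2x + 1y = 0.01238;  mass: 90.03x + 128.13y = 0.8949
Solving, x = 4.156 × 10^-3 mol, y = 4.064 × 10^-3 mol
mass of H2C2O4 = 4.156 × 10^-3 × 90.03 = 0.3742 g
% H2C2O4 = 0.3742 / 0.8949 × 100 = 41.81 %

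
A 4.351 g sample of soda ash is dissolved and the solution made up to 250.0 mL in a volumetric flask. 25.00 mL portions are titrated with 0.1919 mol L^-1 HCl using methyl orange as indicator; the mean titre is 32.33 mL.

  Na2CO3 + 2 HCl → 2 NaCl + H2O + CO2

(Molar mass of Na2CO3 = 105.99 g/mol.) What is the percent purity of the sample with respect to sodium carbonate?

75.57 %

n(HCl) per titration = 0.03233 × 0.1919 = 6.204 × 10^-3 mol
From the 1:2 ratio, n(Na2CO3) in each aliquot = 1/2 × 6.204 × 10^-3 = 3.102 × 10^-3 mol
n(Na2CO3) in the whole flask = 3.102 × 10^-3 × 250.0/25.00 = 0.03102 mol
mass of Na2CO3 = 0.03102 × 105.99 = 3.288 g
% Na2CO3 = 3.288 / 4.351 × 100 = 75.57 %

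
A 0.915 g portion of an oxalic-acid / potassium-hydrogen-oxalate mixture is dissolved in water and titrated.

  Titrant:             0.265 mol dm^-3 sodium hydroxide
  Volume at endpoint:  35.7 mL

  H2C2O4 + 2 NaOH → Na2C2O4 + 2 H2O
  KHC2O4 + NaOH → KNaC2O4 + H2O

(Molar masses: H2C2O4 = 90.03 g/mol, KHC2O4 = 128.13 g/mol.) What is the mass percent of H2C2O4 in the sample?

n(NaOH) = 0.0357 × 0.265 = 9.46 × 10^-3 mol
Let x = n(H2C2O4), y = n(KHC2O4).
Titrant: 2x + 1y = 9.46 × 10^-3;  mass: 90.03x + 128.13y = 0.915
Solving, x = 1.79 × 10^-3 mol, y = 5.89 × 10^-3 mol
mass of H2C2O4 = 1.79 × 10^-3 × 90.03 = 0.161 g
% H2C2O4 = 0.161 / 0.915 × 100 = 17.6 %

17.6 %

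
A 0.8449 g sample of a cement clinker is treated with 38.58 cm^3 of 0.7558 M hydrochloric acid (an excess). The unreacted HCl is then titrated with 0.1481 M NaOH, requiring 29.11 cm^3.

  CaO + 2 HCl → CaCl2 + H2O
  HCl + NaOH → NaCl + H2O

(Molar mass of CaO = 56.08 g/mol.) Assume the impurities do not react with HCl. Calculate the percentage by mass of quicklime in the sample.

n(HCl) added = 0.03858 × 0.7558 = 0.02916 mol
n(NaOH) used in back-titration = 0.02911 × 0.1481 = 4.311 × 10^-3 mol
n(HCl) left over = 4.311 × 10^-3 mol (1:1 ratio)
n(HCl) consumed by analyte = 0.02916 − 4.311 × 10^-3 = 0.02485 mol
From the 1:2 ratio, n(CaO) = 1/2 × 0.02485 = 0.01242 mol
mass of CaO = 0.01242 × 56.08 = 0.6967 g
% CaO = 0.6967 / 0.8449 × 100 = 82.46 %

82.46 %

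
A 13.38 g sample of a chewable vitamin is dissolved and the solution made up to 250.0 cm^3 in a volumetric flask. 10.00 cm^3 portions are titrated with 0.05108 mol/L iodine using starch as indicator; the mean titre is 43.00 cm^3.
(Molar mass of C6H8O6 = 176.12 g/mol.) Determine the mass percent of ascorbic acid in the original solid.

C6H8O6 + I2 → C6H6O6 + 2 HI
n(I2) per titration = 0.04300 × 0.05108 = 2.196 × 10^-3 mol
n(C6H8O6) in each aliquot = 2.196 × 10^-3 mol (1:1 ratio)
n(C6H8O6) in the whole flask = 2.196 × 10^-3 × 250.0/10.00 = 0.05491 mol
mass of C6H8O6 = 0.05491 × 176.12 = 9.671 g
% C6H8O6 = 9.671 / 13.38 × 100 = 72.28 %

72.28 %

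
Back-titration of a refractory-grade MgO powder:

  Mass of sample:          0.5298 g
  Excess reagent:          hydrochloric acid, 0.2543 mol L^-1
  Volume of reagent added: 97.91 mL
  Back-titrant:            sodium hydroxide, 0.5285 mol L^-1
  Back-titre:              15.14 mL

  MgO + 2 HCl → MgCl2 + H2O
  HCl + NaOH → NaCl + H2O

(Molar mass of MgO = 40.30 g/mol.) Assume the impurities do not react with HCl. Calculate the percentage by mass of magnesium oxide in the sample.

n(HCl) added = 0.09791 × 0.2543 = 0.02490 mol
n(NaOH) used in back-titration = 0.01514 × 0.5285 = 8.001 × 10^-3 mol
n(HCl) left over = 8.001 × 10^-3 mol (1:1 ratio)
n(HCl) consumed by analyte = 0.02490 − 8.001 × 10^-3 = 0.01690 mol
From the 1:2 ratio, n(MgO) = 1/2 × 0.01690 = 8.449 × 10^-3 mol
mass of MgO = 8.449 × 10^-3 × 40.30 = 0.3405 g
% MgO = 0.3405 / 0.5298 × 100 = 64.26 %

64.26 %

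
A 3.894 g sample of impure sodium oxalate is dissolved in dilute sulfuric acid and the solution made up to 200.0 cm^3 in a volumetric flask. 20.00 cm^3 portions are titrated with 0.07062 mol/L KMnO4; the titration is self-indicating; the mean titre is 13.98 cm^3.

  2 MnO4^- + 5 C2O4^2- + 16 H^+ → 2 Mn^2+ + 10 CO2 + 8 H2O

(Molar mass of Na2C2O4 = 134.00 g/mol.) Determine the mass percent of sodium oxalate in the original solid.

n(KMnO4) per titration = 0.01398 × 0.07062 = 9.873 × 10^-4 mol
From the 5:2 ratio, n(Na2C2O4) in each aliquot = 5/2 × 9.873 × 10^-4 = 2.468 × 10^-3 mol
n(Na2C2O4) in the whole flask = 2.468 × 10^-3 × 200.0/20.00 = 0.02468 mol
mass of Na2C2O4 = 0.02468 × 134.00 = 3.307 g
% Na2C2O4 = 3.307 / 3.894 × 100 = 84.93 %

84.93 %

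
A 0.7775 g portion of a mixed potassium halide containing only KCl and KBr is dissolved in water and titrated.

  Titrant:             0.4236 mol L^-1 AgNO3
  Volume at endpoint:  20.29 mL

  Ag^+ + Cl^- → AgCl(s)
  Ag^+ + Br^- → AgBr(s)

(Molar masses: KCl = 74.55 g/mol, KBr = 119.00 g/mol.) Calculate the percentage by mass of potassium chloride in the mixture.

n(AgNO3) = 0.02029 × 0.4236 = 8.595 × 10^-3 mol
Let x = n(KCl), y = n(KBr).
Titrant: 1x + 1y = 8.595 × 10^-3;  mass: 74.55x + 119.00y = 0.7775
Solving, x = 5.518 × 10^-3 mol, y = 3.077 × 10^-3 mol
mass of KCl = 5.518 × 10^-3 × 74.55 = 0.4114 g
% KCl = 0.4114 / 0.7775 × 100 = 52.91 %

52.91 %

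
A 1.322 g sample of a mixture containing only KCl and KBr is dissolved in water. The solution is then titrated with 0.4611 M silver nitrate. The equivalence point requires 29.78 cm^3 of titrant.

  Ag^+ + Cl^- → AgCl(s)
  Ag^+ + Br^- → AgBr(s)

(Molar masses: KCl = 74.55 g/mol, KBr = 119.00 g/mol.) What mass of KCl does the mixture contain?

0.5234 g

n(AgNO3) = 0.02978 × 0.4611 = 0.01373 mol
Let x = n(KCl), y = n(KBr).
Titrant: 1x + 1y = 0.01373;  mass: 74.55x + 119.00y = 1.322
Solving, x = 7.020 × 10^-3 mol, y = 6.711 × 10^-3 mol
mass of KCl = 7.020 × 10^-3 × 74.55 = 0.5234 g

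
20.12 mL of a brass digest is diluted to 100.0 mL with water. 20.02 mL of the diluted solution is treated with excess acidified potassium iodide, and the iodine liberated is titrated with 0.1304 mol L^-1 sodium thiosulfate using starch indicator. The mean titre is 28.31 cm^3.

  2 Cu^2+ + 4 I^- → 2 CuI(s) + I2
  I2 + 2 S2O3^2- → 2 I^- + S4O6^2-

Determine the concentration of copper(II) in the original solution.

0.9165 mol/L

n(S2O3^2-) = 0.02831 × 0.1304 = 3.692 × 10^-3 mol
n(I2) = n(S2O3^2-)/2 = 1.846 × 10^-3 mol
From the 2:1 ratio, n(Cu2+) in the aliquot = 2/1 × 1.846 × 10^-3 = 3.692 × 10^-3 mol
[Cu2+]_dilute = 3.692 × 10^-3 / 0.02002 = 0.1844 mol/L
[Cu2+]_original = 0.1844 × 100.0/20.12 = 0.9165 mol/L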